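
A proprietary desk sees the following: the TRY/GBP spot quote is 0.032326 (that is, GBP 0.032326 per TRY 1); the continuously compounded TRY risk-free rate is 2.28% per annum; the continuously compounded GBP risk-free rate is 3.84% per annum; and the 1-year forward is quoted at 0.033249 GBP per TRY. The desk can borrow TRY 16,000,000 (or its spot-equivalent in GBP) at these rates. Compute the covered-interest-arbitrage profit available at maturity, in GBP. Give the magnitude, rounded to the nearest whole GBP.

T = 1 year.
Route A — deposit TRY, sell forward: 16,000,000 × 1.02306191 × 0.033249 = GBP 544,252.57.
Route B — convert at spot, deposit GBP: 16,000,000 × 0.032326 × 1.03914681 = GBP 537,463.36.
The quoted forward overvalues TRY, so borrow GBP, buy TRY at spot, deposit the TRY at 2.28%, and sell the proceeds forward at 0.033249.
Profit = 544,252.57 − 537,463.36 = GBP 6,789.

GBP 6,789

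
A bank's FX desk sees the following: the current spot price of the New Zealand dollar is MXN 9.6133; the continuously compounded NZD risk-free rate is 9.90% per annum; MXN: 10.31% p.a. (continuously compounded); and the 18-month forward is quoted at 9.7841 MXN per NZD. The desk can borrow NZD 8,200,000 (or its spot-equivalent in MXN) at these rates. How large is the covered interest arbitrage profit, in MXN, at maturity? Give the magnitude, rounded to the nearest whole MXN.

MXN 1,060,635

T = 18/12 years.
Route A — deposit NZD, sell forward: 8,200,000 × 1.1600927978 × 9.7841 = MXN 93,073,804.33.
Route B — convert at spot, deposit MXN: 8,200,000 × 9.6133 × 1.1672493523 = MXN 92,013,169.23.
The quoted forward overvalues NZD, so borrow MXN, buy NZD at spot, deposit the NZD at 9.90%, and sell the proceeds forward at 9.7841.
The gap between the two covered legs is MXN 1,060,635.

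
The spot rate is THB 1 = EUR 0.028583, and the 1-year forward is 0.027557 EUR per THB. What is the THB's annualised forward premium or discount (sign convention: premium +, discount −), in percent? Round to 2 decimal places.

-3.59%

T = 1 year.
(F − S)/S = (0.027557 − 0.028583)/0.028583 = -0.0358955.
×(1/T) gives -3.59% p.a.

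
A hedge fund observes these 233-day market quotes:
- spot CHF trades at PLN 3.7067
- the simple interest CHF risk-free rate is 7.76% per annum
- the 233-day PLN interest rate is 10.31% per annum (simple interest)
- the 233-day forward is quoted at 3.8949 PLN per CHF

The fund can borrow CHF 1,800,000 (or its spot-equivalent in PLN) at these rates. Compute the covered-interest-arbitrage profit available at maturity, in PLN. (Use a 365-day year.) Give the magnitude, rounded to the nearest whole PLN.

PLN 246,933

T = 233/365 years.
Route A — deposit CHF, sell forward: 1,800,000 × 1.049536438 × 3.8949 = PLN 7,358,111.05.
Route B — convert at spot, deposit PLN: 1,800,000 × 3.7067 × 1.065814521 = PLN 7,111,178.43.
The quoted forward overvalues CHF, so borrow PLN, buy CHF at spot, deposit the CHF at 7.76%, and sell the proceeds forward at 3.8949.
The gap between the two covered legs is PLN 246,933.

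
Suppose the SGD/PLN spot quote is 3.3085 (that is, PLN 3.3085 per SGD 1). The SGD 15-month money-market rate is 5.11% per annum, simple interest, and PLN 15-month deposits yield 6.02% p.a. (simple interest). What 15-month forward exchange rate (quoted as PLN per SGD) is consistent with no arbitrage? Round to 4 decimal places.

3.3439

T = 15/12 years.
PLN growth factor: 1 + 0.0602×15/12 = 1.075250.
SGD accumulates by 1 + 0.0511×15/12 = 1.063875.
So F = 3.3085 × 1.075250 / 1.063875 = 3.343875 (PLN/SGD).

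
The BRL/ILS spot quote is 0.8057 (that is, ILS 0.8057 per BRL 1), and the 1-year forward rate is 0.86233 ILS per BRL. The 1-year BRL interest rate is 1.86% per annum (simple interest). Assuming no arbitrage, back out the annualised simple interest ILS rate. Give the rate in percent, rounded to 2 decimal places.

9.02%

T = 1 year.
CIP gives F = S · g_ILS/g_BRL, so g_ILS/g_BRL = 0.86233/0.8057 = 1.0702867.
The BRL side grows by 1 + 0.0186×1 = 1.018600.
So the ILS growth factor = 1.090194.
(1.090194 − 1)/T = 0.090194, i.e. 9.02%.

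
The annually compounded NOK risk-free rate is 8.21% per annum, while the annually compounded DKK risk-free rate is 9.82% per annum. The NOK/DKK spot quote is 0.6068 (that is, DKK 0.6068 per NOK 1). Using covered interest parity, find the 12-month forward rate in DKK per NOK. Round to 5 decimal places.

T = 1 year.
DKK growth factor: (1 + 0.0982)^1 = 1.098200.
NOK growth factor: (1 + 0.0821)^1 = 1.082100.
Forward (DKK per NOK) = 0.6068 × 1.098200 / 1.082100 = 0.6158283.

0.61583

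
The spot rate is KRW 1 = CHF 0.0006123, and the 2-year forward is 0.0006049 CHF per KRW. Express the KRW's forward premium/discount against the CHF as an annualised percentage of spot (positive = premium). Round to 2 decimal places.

T = 2 years.
KRW trades forward at -1.20856% vs spot over the period.
×(1/T) gives -0.60% p.a.

-0.60%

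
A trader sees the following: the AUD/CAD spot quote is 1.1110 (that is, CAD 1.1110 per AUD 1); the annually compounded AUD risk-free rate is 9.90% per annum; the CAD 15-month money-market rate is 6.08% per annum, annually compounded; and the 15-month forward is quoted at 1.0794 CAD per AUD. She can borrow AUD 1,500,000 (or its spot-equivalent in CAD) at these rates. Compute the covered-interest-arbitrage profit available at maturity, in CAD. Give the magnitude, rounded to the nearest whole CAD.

CAD 27,782

T = 15/12 years.
Invest the AUD and cover forward: 1,500,000 × 1.125245061 × 1.0794 = CAD 1,821,884.28.
Convert at spot and invest in CAD: 1,500,000 × 1.1110 × 1.076569046 = CAD 1,794,102.32.
The quoted forward overvalues AUD, so borrow CAD, buy AUD at spot, deposit the AUD at 9.90%, and sell the proceeds forward at 1.0794.
Profit = 1,821,884.28 − 1,794,102.32 = CAD 27,782.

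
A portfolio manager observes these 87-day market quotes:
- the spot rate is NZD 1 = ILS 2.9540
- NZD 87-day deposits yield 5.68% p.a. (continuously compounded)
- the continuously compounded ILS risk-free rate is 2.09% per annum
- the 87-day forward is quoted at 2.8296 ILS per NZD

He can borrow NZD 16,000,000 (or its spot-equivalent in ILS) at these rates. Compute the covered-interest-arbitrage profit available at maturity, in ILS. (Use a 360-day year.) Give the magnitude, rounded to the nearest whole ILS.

T = 87/360 years.
Keep in NZD, deliver into the forward: 16,000,000·1.0138213099·2.8296 = ILS 45,899,340.46.
Swap to ILS now, deposit: 16,000,000·2.9540·1.0050636103 = ILS 47,503,326.48.
The quoted forward undervalues NZD, so borrow NZD, convert to ILS at spot, deposit the ILS at 2.09%, and buy NZD forward at 2.8296 to cover the loan.
Profit = 47,503,326.48 − 45,899,340.46 = ILS 1,603,986.

ILS 1,603,986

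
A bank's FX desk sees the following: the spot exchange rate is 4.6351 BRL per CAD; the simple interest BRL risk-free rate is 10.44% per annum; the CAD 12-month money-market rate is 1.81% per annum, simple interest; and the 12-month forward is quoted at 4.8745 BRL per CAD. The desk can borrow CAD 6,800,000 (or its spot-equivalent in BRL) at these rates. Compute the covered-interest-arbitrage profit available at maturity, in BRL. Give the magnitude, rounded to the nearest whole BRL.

T = 1 year.
Invest the CAD and cover forward: 6,800,000 × 1.018100 × 4.8745 = BRL 33,746,553.46.
Convert at spot and invest in BRL: 6,800,000 × 4.6351 × 1.104400 = BRL 34,809,230.19.
The quoted forward undervalues CAD, so borrow CAD, convert to BRL at spot, deposit the BRL at 10.44%, and buy CAD forward at 4.8745 to cover the loan.
Profit = 34,809,230.19 − 33,746,553.46 = BRL 1,062,677.

BRL 1,062,677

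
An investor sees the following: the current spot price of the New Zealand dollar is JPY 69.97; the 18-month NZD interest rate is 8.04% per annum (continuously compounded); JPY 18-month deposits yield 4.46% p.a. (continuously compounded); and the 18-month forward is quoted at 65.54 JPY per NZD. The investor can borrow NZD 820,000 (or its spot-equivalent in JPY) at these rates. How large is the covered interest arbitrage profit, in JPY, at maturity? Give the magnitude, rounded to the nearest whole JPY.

JPY 713,915

T = 18/12 years.
Invest the NZD and cover forward: 820,000 × 1.1281735527 × 65.54 = JPY 60,631,205.61.
Convert at spot and invest in JPY: 820,000 × 69.97 × 1.069188554 = JPY 61,345,120.96.
The quoted forward undervalues NZD, so borrow NZD, convert to JPY at spot, deposit the JPY at 4.46%, and buy NZD forward at 65.54 to cover the loan.
The gap between the two covered legs is JPY 713,915.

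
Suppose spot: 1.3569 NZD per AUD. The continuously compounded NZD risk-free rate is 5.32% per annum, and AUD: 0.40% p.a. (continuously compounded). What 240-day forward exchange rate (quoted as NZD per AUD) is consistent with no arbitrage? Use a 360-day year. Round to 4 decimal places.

T = 240/360 years.
NZD growth factor: e^(0.0532×240/360) = 1.0361031.
AUD growth factor: e^(0.0040×240/360) = 1.0026702.
So F = 1.3569 × 1.0361031 / 1.0026702 = 1.402144 (NZD/AUD).

1.4021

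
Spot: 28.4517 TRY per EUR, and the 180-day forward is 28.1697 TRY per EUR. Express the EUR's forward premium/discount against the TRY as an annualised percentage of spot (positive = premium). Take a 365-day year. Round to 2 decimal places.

-2.01%

T = 180/365 years.
Period premium: (28.1697 − 28.4517)/28.4517 = -0.0099115.
Per annum: -0.0099115 / (180/365) = -0.020098 = -2.01%.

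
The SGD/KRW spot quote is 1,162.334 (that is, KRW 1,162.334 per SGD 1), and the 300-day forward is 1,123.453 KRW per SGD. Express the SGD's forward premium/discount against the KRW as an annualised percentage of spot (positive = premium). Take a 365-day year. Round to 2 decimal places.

T = 300/365 years.
Period premium: (1123.453 − 1162.334)/1162.334 = -0.0334508.
Per annum: -0.0334508 / (300/365) = -0.040698 = -4.07%.

-4.07%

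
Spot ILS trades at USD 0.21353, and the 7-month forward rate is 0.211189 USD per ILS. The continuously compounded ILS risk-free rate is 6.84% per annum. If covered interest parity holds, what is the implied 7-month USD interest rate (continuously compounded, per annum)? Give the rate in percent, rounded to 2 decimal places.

4.95%

T = 7/12 years.
By CIP, F/S equals the USD-to-ILS growth ratio: 0.211189/0.21353 = 0.9890367.
The ILS side grows by e^(0.0684×7/12) = 1.0407067.
So the USD growth factor = 1.0292971.
r = ln(1.0292971)/(7/12) = 0.049502 → 4.95%.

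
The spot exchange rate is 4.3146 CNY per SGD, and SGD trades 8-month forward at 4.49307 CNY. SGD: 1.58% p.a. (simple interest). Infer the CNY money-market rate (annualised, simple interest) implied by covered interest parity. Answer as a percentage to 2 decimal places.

T = 8/12 years.
CIP gives F = S · g_CNY/g_SGD, so g_CNY/g_SGD = 4.49307/4.3146 = 1.0413642.
The SGD side grows by 1 + 0.0158×8/12 = 1.0105333.
Hence g_CNY = 1.0523332.
(1.0523332 − 1)/T = 0.078500, i.e. 7.85%.

7.85%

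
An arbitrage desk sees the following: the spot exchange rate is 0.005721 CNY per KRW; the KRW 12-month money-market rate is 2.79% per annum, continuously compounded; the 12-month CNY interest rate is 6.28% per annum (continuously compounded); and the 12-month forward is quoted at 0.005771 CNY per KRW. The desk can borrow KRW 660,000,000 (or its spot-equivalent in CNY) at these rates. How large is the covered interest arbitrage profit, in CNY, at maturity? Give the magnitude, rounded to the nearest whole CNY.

CNY 103,965

T = 1 year.
Route A — deposit KRW, sell forward: 660,000,000 × 1.02829285 × 0.005771 = CNY 3,916,623.50.
Route B — convert at spot, deposit CNY: 660,000,000 × 0.005721 × 1.064813855 = CNY 4,020,588.04.
The quoted forward undervalues KRW, so borrow KRW, convert to CNY at spot, deposit the CNY at 6.28%, and buy KRW forward at 0.005771 to cover the loan.
Arbitrage profit = |3,916,623.50 − 4,020,588.04| = CNY 103,965.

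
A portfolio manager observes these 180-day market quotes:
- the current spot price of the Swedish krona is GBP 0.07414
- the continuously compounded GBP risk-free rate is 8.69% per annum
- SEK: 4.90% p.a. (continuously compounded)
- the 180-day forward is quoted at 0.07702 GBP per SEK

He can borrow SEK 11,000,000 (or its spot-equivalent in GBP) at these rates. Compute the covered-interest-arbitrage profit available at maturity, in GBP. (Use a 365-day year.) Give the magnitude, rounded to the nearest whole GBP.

T = 180/365 years.
Route A — deposit SEK, sell forward: 11,000,000 × 1.02445871 × 0.07702 = GBP 867,941.91.
Route B — convert at spot, deposit GBP: 11,000,000 × 0.07414 × 1.04378632 = GBP 851,249.50.
The quoted forward overvalues SEK, so borrow GBP, buy SEK at spot, deposit the SEK at 4.90%, and sell the proceeds forward at 0.07702.
The gap between the two covered legs is GBP 16,692.

GBP 16,692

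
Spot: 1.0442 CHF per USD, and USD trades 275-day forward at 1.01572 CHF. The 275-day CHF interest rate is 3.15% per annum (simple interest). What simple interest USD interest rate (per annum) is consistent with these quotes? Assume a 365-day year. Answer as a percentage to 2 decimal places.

T = 275/365 years.
CIP gives F = S · g_CHF/g_USD, so g_CHF/g_USD = 1.01572/1.0442 = 0.9727255.
CHF growth factor: 1 + 0.0315×275/365 = 1.0237329.
So the USD growth factor = 1.0524376.
(1.0524376 − 1)/T = 0.069599, i.e. 6.96%.

6.96%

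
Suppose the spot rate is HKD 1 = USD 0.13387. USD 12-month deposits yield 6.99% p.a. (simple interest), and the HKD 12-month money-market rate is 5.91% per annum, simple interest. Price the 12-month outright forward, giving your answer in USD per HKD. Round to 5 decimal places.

T = 1 year.
USD growth factor: 1 + 0.0699×1 = 1.069900.
HKD growth factor: 1 + 0.0591×1 = 1.059100.
Forward (USD per HKD) = 0.13387 × 1.069900 / 1.059100 = 0.1352351.

0.13524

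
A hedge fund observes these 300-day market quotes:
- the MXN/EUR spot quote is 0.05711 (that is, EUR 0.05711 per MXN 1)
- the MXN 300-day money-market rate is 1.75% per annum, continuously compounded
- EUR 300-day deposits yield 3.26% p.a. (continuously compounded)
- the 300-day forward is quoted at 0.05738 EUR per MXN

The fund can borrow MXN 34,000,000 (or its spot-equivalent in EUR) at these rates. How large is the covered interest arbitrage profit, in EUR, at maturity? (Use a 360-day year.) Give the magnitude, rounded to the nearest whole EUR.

EUR 15,634

T = 300/360 years.
Route A — deposit MXN, sell forward: 34,000,000 × 1.014690189 × 0.05738 = EUR 1,979,579.38.
Route B — convert at spot, deposit EUR: 34,000,000 × 0.05711 × 1.027539045 = EUR 1,995,213.67.
The quoted forward undervalues MXN, so borrow MXN, convert to EUR at spot, deposit the EUR at 3.26%, and buy MXN forward at 0.05738 to cover the loan.
Arbitrage profit = |1,979,579.38 − 1,995,213.67| = EUR 15,634.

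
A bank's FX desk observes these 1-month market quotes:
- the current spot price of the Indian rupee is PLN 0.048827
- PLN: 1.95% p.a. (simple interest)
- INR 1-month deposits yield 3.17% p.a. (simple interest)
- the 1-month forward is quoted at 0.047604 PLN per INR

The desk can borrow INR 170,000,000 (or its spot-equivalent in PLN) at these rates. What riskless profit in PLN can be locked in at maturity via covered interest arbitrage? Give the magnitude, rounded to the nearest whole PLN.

PLN 200,020

T = 1/12 years.
Route A — deposit INR, sell forward: 170,000,000 × 1.002641667 × 0.047604 = PLN 8,114,058.17.
Route B — convert at spot, deposit PLN: 170,000,000 × 0.048827 × 1.001625 = PLN 8,314,078.46.
The quoted forward undervalues INR, so borrow INR, convert to PLN at spot, deposit the PLN at 1.95%, and buy INR forward at 0.047604 to cover the loan.
Profit = 8,314,078.46 − 8,114,058.17 = PLN 200,020.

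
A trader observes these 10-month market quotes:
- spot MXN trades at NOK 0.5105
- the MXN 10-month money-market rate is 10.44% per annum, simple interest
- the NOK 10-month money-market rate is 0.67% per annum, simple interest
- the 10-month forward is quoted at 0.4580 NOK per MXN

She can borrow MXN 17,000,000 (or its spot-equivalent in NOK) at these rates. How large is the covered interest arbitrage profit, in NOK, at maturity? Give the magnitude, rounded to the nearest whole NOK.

T = 10/12 years.
Invest the MXN and cover forward: 17,000,000 × 1.087000 × 0.4580 = NOK 8,463,382.00.
Convert at spot and invest in NOK: 17,000,000 × 0.5105 × 1.005583333 = NOK 8,726,954.96.
The quoted forward undervalues MXN, so borrow MXN, convert to NOK at spot, deposit the NOK at 0.67%, and buy MXN forward at 0.4580 to cover the loan.
Profit = 8,726,954.96 − 8,463,382.00 = NOK 263,573.

NOK 263,573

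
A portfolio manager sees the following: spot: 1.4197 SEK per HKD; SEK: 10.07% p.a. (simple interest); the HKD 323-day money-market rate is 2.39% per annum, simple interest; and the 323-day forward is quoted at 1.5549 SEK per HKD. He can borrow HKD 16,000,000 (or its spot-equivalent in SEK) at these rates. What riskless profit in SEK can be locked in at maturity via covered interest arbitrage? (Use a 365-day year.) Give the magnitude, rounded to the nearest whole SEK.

T = 323/365 years.
Keep in HKD, deliver into the forward: 16,000,000·1.021149863·1.5549 = SEK 25,404,574.75.
Swap to SEK now, deposit: 16,000,000·1.4197·1.0891126027 = SEK 24,739,410.59.
The quoted forward overvalues HKD, so borrow SEK, buy HKD at spot, deposit the HKD at 2.39%, and sell the proceeds forward at 1.5549.
Profit = 25,404,574.75 − 24,739,410.59 = SEK 665,164.

SEK 665,164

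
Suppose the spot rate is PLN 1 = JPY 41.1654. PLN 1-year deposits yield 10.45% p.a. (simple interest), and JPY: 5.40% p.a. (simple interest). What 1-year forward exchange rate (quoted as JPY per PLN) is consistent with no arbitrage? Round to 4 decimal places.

39.2832

T = 1 year.
JPY accumulates by 1 + 0.0540×1 = 1.054000.
Growth of 1 PLN over T: 1 + 0.1045×1 = 1.104500.
So F = 41.1654 × 1.054000 / 1.104500 = 39.283234 (JPY/PLN).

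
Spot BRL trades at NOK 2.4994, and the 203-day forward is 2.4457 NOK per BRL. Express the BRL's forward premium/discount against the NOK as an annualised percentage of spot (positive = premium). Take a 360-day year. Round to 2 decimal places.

-3.81%

T = 203/360 years.
Period premium: (2.4457 − 2.4994)/2.4994 = -0.0214852.
Per annum: -0.0214852 / (203/360) = -0.038102 = -3.81%.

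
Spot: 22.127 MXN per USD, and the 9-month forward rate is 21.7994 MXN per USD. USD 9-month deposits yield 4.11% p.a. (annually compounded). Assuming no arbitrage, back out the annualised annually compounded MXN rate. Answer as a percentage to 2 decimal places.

2.06%

T = 9/12 years.
CIP gives F = S · g_MXN/g_USD, so g_MXN/g_USD = 21.7994/22.127 = 0.9851946.
The USD side grows by (1 + 0.0411)^(9/12) = 1.0306693.
That pins the MXN growth at 1.0154098.
Annualise: 1.0154098^(12/9) − 1 = 0.020599 = 2.06%.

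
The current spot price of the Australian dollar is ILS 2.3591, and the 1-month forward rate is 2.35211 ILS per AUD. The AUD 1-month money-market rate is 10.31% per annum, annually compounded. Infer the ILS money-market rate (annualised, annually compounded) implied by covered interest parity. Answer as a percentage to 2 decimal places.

6.45%

T = 1/12 years.
By CIP, F/S equals the ILS-to-AUD growth ratio: 2.35211/2.3591 = 0.9970370.
AUD growth factor: (1 + 0.1031)^(1/12) = 1.0082106.
Hence g_ILS = 1.0052233.
Annualise: 1.0052233^(12/1) − 1 = 0.064512 = 6.45%.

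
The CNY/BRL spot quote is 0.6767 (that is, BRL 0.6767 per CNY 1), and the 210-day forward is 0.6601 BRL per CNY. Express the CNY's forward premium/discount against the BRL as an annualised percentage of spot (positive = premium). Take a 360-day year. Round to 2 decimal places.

T = 210/360 years.
CNY trades forward at -2.45308% vs spot over the period.
×(1/T) gives -4.21% p.a.

-4.21%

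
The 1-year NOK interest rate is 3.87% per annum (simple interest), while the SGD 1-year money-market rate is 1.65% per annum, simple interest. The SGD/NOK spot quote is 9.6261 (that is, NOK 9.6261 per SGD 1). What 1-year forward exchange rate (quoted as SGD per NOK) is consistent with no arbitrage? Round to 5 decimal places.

0.10166

T = 1 year.
Growth of 1 NOK over T: 1 + 0.0387×1 = 1.038700.
Growth of 1 SGD over T: 1 + 0.0165×1 = 1.016500.
So F = 9.6261 × 1.038700 / 1.016500 = 9.836331 (NOK/SGD).
Quoted the other way: 1/9.836331 = 0.10166 SGD per NOK.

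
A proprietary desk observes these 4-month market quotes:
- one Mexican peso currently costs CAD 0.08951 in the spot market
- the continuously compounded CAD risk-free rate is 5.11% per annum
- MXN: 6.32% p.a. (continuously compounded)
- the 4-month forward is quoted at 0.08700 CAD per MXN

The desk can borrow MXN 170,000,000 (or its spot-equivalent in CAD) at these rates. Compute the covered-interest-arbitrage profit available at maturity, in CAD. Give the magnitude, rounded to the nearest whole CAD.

CAD 373,230

T = 4/12 years.
Invest the MXN and cover forward: 170,000,000 × 1.0212901354 × 0.08700 = CAD 15,104,881.10.
Convert at spot and invest in CAD: 170,000,000 × 0.08951 × 1.0171792277 = CAD 15,478,111.15.
The quoted forward undervalues MXN, so borrow MXN, convert to CAD at spot, deposit the CAD at 5.11%, and buy MXN forward at 0.08700 to cover the loan.
Arbitrage profit = |15,104,881.10 − 15,478,111.15| = CAD 373,230.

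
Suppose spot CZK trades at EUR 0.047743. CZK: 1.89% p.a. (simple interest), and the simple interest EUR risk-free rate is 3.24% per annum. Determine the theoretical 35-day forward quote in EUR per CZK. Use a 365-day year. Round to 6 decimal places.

T = 35/365 years.
Growth of 1 EUR over T: 1 + 0.0324×35/365 = 1.0031068.
Growth of 1 CZK over T: 1 + 0.0189×35/365 = 1.0018123.
CIP: F = S · (grow EUR)/(grow CZK) = 0.047743 × 1.0031068/1.0018123 = 0.04780469 EUR per CZK.

0.047805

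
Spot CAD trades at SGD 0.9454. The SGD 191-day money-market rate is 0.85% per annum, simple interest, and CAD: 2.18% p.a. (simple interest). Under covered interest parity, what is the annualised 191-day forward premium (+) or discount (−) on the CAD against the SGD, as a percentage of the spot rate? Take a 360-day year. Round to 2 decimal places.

T = 191/360 years.
No-arbitrage forward: 0.9454 × 1.0045097 / 1.0115661 = 0.9388052 SGD/CAD.
(F − S)/S ÷ T = (0.9388052 − 0.9454)/0.9454/(191/360) = -0.013148 → -1.31%.

-1.31%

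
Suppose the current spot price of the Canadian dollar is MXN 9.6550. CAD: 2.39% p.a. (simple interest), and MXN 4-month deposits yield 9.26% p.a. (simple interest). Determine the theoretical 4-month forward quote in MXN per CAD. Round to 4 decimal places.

T = 4/12 years.
Growth of 1 MXN over T: 1 + 0.0926×4/12 = 1.0308667.
CAD accumulates by 1 + 0.0239×4/12 = 1.0079667.
So F = 9.655 × 1.0308667 / 1.0079667 = 9.874352 (MXN/CAD).

9.8744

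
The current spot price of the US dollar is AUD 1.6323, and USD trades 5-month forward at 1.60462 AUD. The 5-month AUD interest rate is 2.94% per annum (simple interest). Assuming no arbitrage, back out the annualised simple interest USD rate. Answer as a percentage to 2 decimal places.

T = 5/12 years.
By CIP, F/S equals the AUD-to-USD growth ratio: 1.60462/1.6323 = 0.9830423.
The AUD side grows by 1 + 0.0294×5/12 = 1.012250.
Hence g_USD = 1.0297115.
r = (1.0297115 − 1)/(5/12) = 0.071308 → 7.13%.

7.13%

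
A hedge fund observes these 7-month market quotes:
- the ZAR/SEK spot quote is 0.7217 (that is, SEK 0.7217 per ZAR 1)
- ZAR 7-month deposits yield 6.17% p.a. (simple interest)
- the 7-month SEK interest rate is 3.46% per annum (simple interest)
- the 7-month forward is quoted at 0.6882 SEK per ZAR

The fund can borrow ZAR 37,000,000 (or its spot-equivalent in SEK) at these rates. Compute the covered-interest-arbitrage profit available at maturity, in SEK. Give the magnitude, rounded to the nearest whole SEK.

SEK 861,983

T = 7/12 years.
Keep in ZAR, deliver into the forward: 37,000,000·1.0359916667·0.6882 = SEK 26,379,870.21.
Swap to SEK now, deposit: 37,000,000·0.7217·1.0201833333 = SEK 27,241,853.53.
The quoted forward undervalues ZAR, so borrow ZAR, convert to SEK at spot, deposit the SEK at 3.46%, and buy ZAR forward at 0.6882 to cover the loan.
Profit = 27,241,853.53 − 26,379,870.21 = SEK 861,983.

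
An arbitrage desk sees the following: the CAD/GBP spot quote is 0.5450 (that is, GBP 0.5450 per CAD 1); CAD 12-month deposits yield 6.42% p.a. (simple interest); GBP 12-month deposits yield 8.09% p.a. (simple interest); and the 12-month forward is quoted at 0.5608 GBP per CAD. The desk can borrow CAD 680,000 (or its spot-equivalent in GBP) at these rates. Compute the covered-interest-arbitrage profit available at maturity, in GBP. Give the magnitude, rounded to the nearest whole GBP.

GBP 5,245

T = 1 year.
Invest the CAD and cover forward: 680,000 × 1.064200 × 0.5608 = GBP 405,826.28.
Convert at spot and invest in GBP: 680,000 × 0.5450 × 1.080900 = GBP 400,581.54.
The quoted forward overvalues CAD, so borrow GBP, buy CAD at spot, deposit the CAD at 6.42%, and sell the proceeds forward at 0.5608.
Profit = 405,826.28 − 400,581.54 = GBP 5,245.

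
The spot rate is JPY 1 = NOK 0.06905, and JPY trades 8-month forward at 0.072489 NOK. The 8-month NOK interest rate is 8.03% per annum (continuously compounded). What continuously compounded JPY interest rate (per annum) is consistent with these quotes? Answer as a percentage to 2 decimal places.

0.74%

T = 8/12 years.
By CIP, F/S equals the NOK-to-JPY growth ratio: 0.072489/0.06905 = 1.0498045.
The NOK side grows by e^(0.0803×8/12) = 1.0549922.
So the JPY growth factor = 1.0049416.
Take logs: ln 1.0049416 / (8/12) = 0.007394, so 0.74%.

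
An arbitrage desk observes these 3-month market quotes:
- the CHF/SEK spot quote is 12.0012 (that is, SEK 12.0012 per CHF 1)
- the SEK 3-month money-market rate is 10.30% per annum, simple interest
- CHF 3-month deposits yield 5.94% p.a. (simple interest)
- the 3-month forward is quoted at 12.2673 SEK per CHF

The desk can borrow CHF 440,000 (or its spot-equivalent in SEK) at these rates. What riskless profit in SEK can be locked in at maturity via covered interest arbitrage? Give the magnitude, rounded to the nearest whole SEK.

SEK 61,265

T = 3/12 years.
Keep in CHF, deliver into the forward: 440,000·1.014850·12.2673 = SEK 5,477,766.54.
Swap to SEK now, deposit: 440,000·12.0012·1.025750 = SEK 5,416,501.60.
The quoted forward overvalues CHF, so borrow SEK, buy CHF at spot, deposit the CHF at 5.94%, and sell the proceeds forward at 12.2673.
Arbitrage profit = |5,477,766.54 − 5,416,501.60| = SEK 61,265.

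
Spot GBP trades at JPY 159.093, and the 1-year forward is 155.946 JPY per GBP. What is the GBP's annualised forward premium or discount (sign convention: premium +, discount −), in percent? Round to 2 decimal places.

-1.98%

T = 1 year.
GBP trades forward at -1.97809% vs spot over the period.
Per annum: -0.0197809 / 1 = -0.019781 = -1.98%.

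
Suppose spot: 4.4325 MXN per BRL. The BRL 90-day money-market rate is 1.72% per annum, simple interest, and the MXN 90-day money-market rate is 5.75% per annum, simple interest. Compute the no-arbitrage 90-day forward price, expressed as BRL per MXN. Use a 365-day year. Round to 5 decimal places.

T = 90/365 years.
MXN growth factor: 1 + 0.0575×90/365 = 1.0141781.
BRL accumulates by 1 + 0.0172×90/365 = 1.0042411.
So F = 4.4325 × 1.0141781 / 1.0042411 = 4.476360 (MXN/BRL).
Invert for BRL per MXN: 1 / 4.476360 = 0.22340.

0.22340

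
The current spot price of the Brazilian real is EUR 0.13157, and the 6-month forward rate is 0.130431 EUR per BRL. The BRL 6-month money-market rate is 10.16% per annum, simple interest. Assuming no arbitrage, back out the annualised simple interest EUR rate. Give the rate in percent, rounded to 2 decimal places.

8.34%

T = 6/12 years.
By CIP, F/S equals the EUR-to-BRL growth ratio: 0.130431/0.13157 = 0.9913430.
BRL growth factor: 1 + 0.1016×6/12 = 1.050800.
That pins the EUR growth at 1.0417032.
r = (1.0417032 − 1)/(6/12) = 0.083406 → 8.34%.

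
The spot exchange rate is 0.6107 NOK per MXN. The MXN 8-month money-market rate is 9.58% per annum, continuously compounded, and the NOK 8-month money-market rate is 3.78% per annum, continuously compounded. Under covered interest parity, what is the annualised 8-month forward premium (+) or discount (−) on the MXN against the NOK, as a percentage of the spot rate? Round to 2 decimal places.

T = 8/12 years.
F = S · g_NOK/g_MXN = 0.6107 × 1.0255202/1.0659503 = 0.5875369.
Annualised premium = (F − S)/S × (1/T) = (0.5875369 − 0.6107)/0.6107 ÷ (8/12) = -5.69%.

-5.69%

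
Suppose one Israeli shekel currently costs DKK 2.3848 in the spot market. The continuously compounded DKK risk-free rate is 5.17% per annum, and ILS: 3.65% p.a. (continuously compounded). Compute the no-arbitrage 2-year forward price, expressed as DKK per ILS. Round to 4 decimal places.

2.4584

T = 2 years.
DKK accumulates by e^(0.0517×2) = 1.1089349.
Growth of 1 ILS over T: e^(0.0365×2) = 1.0757305.
Forward (DKK per ILS) = 2.3848 × 1.1089349 / 1.0757305 = 2.458411.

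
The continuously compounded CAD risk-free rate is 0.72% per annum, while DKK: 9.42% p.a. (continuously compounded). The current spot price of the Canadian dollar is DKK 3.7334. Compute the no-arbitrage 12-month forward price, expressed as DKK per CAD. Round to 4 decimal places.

4.0728

T = 1 year.
DKK growth factor: e^(0.0942×1) = 1.0987795.
CAD accumulates by e^(0.0072×1) = 1.007226.
CIP: F = S · (grow DKK)/(grow CAD) = 3.7334 × 1.0987795/1.007226 = 4.072754 DKK per CAD.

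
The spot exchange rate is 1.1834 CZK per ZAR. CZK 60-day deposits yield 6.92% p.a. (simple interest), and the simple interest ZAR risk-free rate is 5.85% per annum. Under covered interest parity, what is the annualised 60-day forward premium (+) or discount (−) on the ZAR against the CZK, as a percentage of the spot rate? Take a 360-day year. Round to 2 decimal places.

T = 60/360 years.
CIP forward (CZK per ZAR) = 1.1834 × 1.0115333/1.009750 = 1.1854900.
(F − S)/S ÷ T = (1.1854900 − 1.1834)/1.1834/(60/360) = 0.010597 → 1.06%.

+1.06%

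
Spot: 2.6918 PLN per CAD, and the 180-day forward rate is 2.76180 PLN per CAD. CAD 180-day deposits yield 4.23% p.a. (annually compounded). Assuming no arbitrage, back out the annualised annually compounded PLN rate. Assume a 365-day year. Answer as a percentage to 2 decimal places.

9.80%

T = 180/365 years.
By CIP, F/S equals the PLN-to-CAD growth ratio: 2.7618/2.6918 = 1.0260049.
The CAD side grows by (1 + 0.0423)^(180/365) = 1.0206413.
That pins the PLN growth at 1.047183.
r = 1.047183^(365/180) − 1 = 0.097997 → 9.80%.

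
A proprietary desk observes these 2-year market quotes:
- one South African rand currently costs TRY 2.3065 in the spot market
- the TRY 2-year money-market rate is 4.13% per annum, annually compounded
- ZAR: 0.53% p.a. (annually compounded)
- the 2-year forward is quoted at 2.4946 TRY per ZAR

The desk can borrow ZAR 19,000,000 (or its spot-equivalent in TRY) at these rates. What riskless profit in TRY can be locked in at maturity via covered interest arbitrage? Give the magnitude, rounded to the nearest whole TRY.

TRY 383,073

T = 2 years.
Route A — deposit ZAR, sell forward: 19,000,000 × 1.01062809 × 2.4946 = TRY 47,901,143.83.
Route B — convert at spot, deposit TRY: 19,000,000 × 2.3065 × 1.08430569 = TRY 47,518,070.41.
The quoted forward overvalues ZAR, so borrow TRY, buy ZAR at spot, deposit the ZAR at 0.53%, and sell the proceeds forward at 2.4946.
Profit = 47,901,143.83 − 47,518,070.41 = TRY 383,073.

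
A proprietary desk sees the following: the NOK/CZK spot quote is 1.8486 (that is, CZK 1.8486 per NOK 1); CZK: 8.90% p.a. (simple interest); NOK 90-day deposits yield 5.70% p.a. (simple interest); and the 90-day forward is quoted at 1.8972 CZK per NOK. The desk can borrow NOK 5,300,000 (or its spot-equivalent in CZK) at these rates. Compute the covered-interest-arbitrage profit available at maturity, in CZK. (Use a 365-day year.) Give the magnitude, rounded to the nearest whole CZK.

CZK 183,893

T = 90/365 years.
Keep in NOK, deliver into the forward: 5,300,000·1.0140547945·1.8972 = CZK 10,196,483.21.
Swap to CZK now, deposit: 5,300,000·1.8486·1.0219452055 = CZK 10,012,589.91.
The quoted forward overvalues NOK, so borrow CZK, buy NOK at spot, deposit the NOK at 5.70%, and sell the proceeds forward at 1.8972.
Profit = 10,196,483.21 − 10,012,589.91 = CZK 183,893.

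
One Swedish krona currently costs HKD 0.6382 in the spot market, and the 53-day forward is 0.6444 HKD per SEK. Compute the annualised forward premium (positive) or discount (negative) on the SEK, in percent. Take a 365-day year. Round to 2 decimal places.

+6.69%

T = 53/365 years.
(F − S)/S = (0.6444 − 0.6382)/0.6382 = 0.0097148.
Annualise by dividing by T: 0.0097148 / (53/365) = 0.066904 → 6.69%.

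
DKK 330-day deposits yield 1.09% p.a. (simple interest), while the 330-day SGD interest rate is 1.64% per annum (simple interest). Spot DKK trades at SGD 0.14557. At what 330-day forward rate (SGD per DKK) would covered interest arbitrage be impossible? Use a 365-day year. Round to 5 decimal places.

T = 330/365 years.
SGD accumulates by 1 + 0.0164×330/365 = 1.0148274.
DKK accumulates by 1 + 0.0109×330/365 = 1.0098548.
CIP: F = S · (grow SGD)/(grow DKK) = 0.14557 × 1.0148274/1.0098548 = 0.1462868 SGD per DKK.

0.14629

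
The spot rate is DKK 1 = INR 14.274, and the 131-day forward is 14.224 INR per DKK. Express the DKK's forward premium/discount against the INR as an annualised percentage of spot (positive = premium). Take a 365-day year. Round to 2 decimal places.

-0.98%

T = 131/365 years.
DKK trades forward at -0.35029% vs spot over the period.
×(1/T) gives -0.98% p.a.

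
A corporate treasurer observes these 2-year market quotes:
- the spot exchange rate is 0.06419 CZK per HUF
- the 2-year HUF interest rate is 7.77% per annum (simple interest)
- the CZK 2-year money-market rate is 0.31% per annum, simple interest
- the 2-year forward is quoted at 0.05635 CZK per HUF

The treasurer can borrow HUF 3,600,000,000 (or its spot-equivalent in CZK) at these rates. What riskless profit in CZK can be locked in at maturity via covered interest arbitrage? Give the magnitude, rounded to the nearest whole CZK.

CZK 1,867,723

T = 2 years.
Invest the HUF and cover forward: 3,600,000,000 × 1.155400 × 0.05635 = CZK 234,384,444.00.
Convert at spot and invest in CZK: 3,600,000,000 × 0.06419 × 1.006200 = CZK 232,516,720.80.
The quoted forward overvalues HUF, so borrow CZK, buy HUF at spot, deposit the HUF at 7.77%, and sell the proceeds forward at 0.05635.
Arbitrage profit = |234,384,444.00 − 232,516,720.80| = CZK 1,867,723.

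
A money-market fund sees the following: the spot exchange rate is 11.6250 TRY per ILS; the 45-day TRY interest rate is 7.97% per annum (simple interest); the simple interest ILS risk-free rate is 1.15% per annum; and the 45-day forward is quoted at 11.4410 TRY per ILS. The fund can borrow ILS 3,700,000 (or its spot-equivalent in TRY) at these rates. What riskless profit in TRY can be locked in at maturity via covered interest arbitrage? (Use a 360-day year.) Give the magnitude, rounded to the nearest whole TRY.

TRY 1,048,460

T = 45/360 years.
Invest the ILS and cover forward: 3,700,000 × 1.0014375 × 11.4410 = TRY 42,392,551.82.
Convert at spot and invest in TRY: 3,700,000 × 11.6250 × 1.0099625 = TRY 43,441,012.03.
The quoted forward undervalues ILS, so borrow ILS, convert to TRY at spot, deposit the TRY at 7.97%, and buy ILS forward at 11.4410 to cover the loan.
Profit = 43,441,012.03 − 42,392,551.82 = TRY 1,048,460.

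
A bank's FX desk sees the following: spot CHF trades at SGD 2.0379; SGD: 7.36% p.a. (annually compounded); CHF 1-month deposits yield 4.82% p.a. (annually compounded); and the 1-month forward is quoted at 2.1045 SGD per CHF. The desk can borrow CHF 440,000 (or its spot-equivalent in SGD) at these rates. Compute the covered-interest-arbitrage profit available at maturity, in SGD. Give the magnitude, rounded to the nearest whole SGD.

T = 1/12 years.
Invest the CHF and cover forward: 440,000 × 1.00393057 × 2.1045 = SGD 929,619.63.
Convert at spot and invest in SGD: 440,000 × 2.0379 × 1.00593567 = SGD 901,998.37.
The quoted forward overvalues CHF, so borrow SGD, buy CHF at spot, deposit the CHF at 4.82%, and sell the proceeds forward at 2.1045.
Arbitrage profit = |929,619.63 − 901,998.37| = SGD 27,621.

SGD 27,621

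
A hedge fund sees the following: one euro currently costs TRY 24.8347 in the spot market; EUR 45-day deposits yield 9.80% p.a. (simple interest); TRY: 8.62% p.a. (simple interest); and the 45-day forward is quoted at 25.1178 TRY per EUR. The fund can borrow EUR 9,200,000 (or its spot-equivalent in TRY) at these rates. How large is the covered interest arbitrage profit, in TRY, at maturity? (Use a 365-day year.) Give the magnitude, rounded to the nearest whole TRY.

T = 45/365 years.
Route A — deposit EUR, sell forward: 9,200,000 × 1.01208219178 × 25.1178 = TRY 233,875,758.31.
Route B — convert at spot, deposit TRY: 9,200,000 × 24.8347 × 1.01062739726 = TRY 230,907,379.65.
The quoted forward overvalues EUR, so borrow TRY, buy EUR at spot, deposit the EUR at 9.80%, and sell the proceeds forward at 25.1178.
The gap between the two covered legs is TRY 2,968,379.

TRY 2,968,379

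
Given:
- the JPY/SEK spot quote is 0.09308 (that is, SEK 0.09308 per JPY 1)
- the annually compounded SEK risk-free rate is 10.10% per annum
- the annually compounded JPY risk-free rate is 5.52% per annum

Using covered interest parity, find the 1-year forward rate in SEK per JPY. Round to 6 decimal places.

T = 1 year.
SEK accumulates by (1 + 0.1010)^1 = 1.101000.
Growth of 1 JPY over T: (1 + 0.0552)^1 = 1.055200.
Forward (SEK per JPY) = 0.09308 × 1.101000 / 1.055200 = 0.09712005.

0.097120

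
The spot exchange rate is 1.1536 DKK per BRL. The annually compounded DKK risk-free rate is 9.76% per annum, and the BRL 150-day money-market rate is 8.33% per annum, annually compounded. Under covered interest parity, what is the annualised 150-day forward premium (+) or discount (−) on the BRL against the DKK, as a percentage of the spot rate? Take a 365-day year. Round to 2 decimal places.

T = 150/365 years.
F = S · g_DKK/g_BRL = 1.1536 × 1.0390127/1.0334282 = 1.1598339.
(F − S)/S ÷ T = (1.1598339 − 1.1536)/1.1536/(150/365) = 0.013149 → 1.31%.

+1.31%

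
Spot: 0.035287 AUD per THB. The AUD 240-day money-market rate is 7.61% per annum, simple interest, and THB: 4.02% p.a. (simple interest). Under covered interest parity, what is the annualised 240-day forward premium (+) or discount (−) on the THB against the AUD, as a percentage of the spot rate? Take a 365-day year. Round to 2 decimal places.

+3.50%

T = 240/365 years.
No-arbitrage forward: 0.035287 × 1.0500384 / 1.0264329 = 0.036098517 AUD/THB.
(F − S)/S ÷ T = (0.036098517 − 0.035287)/0.035287/(240/365) = 0.034976 → 3.50%.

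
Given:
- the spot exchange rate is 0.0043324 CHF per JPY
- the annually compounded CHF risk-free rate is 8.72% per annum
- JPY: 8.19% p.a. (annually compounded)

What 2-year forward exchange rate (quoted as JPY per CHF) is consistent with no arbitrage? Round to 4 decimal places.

T = 2 years.
CHF accumulates by (1 + 0.0872)^2 = 1.18200384.
Growth of 1 JPY over T: (1 + 0.0819)^2 = 1.17050761.
Forward (CHF per JPY) = 0.0043324 × 1.18200384 / 1.17050761 = 0.00437495100.
Quoted the other way: 1/0.00437495100 = 228.5740 JPY per CHF.

228.5740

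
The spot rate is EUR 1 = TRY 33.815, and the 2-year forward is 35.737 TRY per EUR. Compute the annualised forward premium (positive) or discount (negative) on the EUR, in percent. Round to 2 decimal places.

+2.84%

T = 2 years.
(F − S)/S = (35.737 − 33.815)/33.815 = 0.0568387.
Annualise by dividing by T: 0.0568387 / 2 = 0.028419 → 2.84%.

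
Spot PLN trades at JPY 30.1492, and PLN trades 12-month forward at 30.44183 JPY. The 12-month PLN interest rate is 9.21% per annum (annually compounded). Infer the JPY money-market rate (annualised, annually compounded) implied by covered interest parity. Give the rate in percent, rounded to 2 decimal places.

T = 1 year.
CIP gives F = S · g_JPY/g_PLN, so g_JPY/g_PLN = 30.44183/30.1492 = 1.0097061.
PLN growth factor: (1 + 0.0921)^1 = 1.092100.
Hence g_JPY = 1.102700.
r = 1.102700^(1/1) − 1 = 0.102700 → 10.27%.

10.27%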